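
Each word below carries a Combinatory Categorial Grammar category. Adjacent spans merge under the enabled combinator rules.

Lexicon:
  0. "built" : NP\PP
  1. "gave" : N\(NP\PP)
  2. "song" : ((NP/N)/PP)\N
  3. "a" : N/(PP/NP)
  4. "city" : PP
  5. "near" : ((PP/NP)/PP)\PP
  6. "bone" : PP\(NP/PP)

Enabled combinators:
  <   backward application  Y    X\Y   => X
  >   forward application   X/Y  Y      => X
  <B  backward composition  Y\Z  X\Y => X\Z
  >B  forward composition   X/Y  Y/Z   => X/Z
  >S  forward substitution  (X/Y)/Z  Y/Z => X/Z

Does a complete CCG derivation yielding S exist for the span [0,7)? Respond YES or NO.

NO

NP\PP N\(NP\PP) ((NP/N)/PP)\N N/(PP/NP) PP ((PP/NP)/PP)\PP PP\(NP/PP)
CKY chart[0,7] = {PP}; S ∉ chart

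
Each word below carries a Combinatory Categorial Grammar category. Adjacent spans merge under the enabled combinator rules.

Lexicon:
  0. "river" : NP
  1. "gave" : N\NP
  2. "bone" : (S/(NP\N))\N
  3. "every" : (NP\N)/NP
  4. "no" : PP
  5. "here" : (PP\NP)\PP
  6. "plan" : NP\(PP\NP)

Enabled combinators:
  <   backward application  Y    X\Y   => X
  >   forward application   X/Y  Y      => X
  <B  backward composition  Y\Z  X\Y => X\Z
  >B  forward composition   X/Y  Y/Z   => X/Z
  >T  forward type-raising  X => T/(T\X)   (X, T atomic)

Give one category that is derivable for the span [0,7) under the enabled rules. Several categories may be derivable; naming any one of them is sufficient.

[0,7] S   >
  [0,4] S/NP   >B
    [0,3] S/(NP\N)   <
      [0,2] N   <
        [0,1] "river" : NP
        [1,2] "gave" : N\NP
      [2,3] "bone" : (S/(NP\N))\N
    [3,4] "every" : (NP\N)/NP
  [4,7] NP   <
    [4,6] PP\NP   <
      [4,5] "no" : PP
      [5,6] "here" : (PP\NP)\PP
    [6,7] "plan" : NP\(PP\NP)

S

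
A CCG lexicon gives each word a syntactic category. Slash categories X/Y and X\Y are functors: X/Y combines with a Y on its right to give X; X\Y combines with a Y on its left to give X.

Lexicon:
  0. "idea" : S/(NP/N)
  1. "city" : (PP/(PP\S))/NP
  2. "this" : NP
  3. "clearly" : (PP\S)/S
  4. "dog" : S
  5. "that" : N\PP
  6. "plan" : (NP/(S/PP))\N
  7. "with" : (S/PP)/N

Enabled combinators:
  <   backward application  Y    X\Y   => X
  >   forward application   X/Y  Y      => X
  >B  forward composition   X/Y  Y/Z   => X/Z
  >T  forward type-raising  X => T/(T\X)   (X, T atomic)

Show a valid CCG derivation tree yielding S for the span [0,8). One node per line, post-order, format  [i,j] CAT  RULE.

[0,1] S/(NP/N)  lex  "idea"
[1,2] (PP/(PP\S))/NP  lex  "city"
[2,3] NP  lex  "this"
[1,3] PP/(PP\S)  >  k=2
[3,4] (PP\S)/S  lex  "clearly"
[4,5] S  lex  "dog"
[3,5] PP\S  >  k=4
[1,5] PP  >  k=3
[5,6] N\PP  lex  "that"
[1,6] N  <  k=5
[6,7] (NP/(S/PP))\N  lex  "plan"
[1,7] NP/(S/PP)  <  k=6
[7,8] (S/PP)/N  lex  "with"
[1,8] NP/N  >B  k=7
[0,8] S  >  k=1

[0,8] S   >
  [0,1] "idea" : S/(NP/N)
  [1,8] NP/N   >B
    [1,7] NP/(S/PP)   <
      [1,6] N   <
        [1,5] PP   >
          [1,3] PP/(PP\S)   >
            [1,2] "city" : (PP/(PP\S))/NP
            [2,3] "this" : NP
          [3,5] PP\S   >
            [3,4] "clearly" : (PP\S)/S
            [4,5] "dog" : S
        [5,6] "that" : N\PP
      [6,7] "plan" : (NP/(S/PP))\N
    [7,8] "with" : (S/PP)/N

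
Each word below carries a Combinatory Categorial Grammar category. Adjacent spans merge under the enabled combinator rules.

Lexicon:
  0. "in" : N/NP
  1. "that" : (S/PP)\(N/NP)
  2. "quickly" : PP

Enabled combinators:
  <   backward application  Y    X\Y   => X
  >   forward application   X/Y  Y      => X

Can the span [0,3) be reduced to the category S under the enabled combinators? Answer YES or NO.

[0,3] S   >
  [0,2] S/PP   <
    [0,1] "in" : N/NP
    [1,2] "that" : (S/PP)\(N/NP)
  [2,3] "quickly" : PP

YES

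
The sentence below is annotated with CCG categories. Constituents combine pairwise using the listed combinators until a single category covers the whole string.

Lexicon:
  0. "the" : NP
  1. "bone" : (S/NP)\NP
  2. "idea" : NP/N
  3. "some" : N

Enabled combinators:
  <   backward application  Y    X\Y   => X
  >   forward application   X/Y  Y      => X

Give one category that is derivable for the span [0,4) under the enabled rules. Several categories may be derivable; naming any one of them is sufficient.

S

[0,4] S   >
  [0,2] S/NP   <
    [0,1] "the" : NP
    [1,2] "bone" : (S/NP)\NP
  [2,4] NP   >
    [2,3] "idea" : NP/N
    [3,4] "some" : N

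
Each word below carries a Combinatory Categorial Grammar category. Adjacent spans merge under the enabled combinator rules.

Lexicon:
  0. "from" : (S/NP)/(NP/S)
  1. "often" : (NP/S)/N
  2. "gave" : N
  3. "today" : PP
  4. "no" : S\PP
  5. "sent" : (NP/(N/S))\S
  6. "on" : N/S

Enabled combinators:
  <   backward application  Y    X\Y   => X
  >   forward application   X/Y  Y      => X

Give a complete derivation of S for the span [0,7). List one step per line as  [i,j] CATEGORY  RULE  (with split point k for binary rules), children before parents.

[0,7] S   >
  [0,3] S/NP   >
    [0,1] "from" : (S/NP)/(NP/S)
    [1,3] NP/S   >
      [1,2] "often" : (NP/S)/N
      [2,3] "gave" : N
  [3,7] NP   >
    [3,6] NP/(N/S)   <
      [3,5] S   <
        [3,4] "today" : PP
        [4,5] "no" : S\PP
      [5,6] "sent" : (NP/(N/S))\S
    [6,7] "on" : N/S

[0,1] (S/NP)/(NP/S)  lex  "from"
[1,2] (NP/S)/N  lex  "often"
[2,3] N  lex  "gave"
[1,3] NP/S  >  k=2
[0,3] S/NP  >  k=1
[3,4] PP  lex  "today"
[4,5] S\PP  lex  "no"
[3,5] S  <  k=4
[5,6] (NP/(N/S))\S  lex  "sent"
[3,6] NP/(N/S)  <  k=5
[6,7] N/S  lex  "on"
[3,7] NP  >  k=6
[0,7] S  >  k=3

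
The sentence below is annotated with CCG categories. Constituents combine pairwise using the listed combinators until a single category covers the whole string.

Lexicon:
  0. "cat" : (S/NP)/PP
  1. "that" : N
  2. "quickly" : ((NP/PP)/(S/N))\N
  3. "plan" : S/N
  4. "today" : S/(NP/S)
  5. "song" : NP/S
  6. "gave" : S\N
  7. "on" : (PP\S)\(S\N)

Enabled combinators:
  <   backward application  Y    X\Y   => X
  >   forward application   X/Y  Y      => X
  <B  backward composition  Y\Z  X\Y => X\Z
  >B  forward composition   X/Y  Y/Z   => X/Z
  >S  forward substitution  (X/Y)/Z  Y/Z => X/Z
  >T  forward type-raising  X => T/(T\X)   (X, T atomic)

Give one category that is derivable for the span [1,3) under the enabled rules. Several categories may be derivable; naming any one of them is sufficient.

[0,8] S   >
  [0,4] S/PP   >S
    [0,1] "cat" : (S/NP)/PP
    [1,4] NP/PP   >
      [1,3] (NP/PP)/(S/N)   <
        [1,2] "that" : N
        [2,3] "quickly" : ((NP/PP)/(S/N))\N
      [3,4] "plan" : S/N
  [4,8] PP   <
    [4,6] S   >
      [4,5] "today" : S/(NP/S)
      [5,6] "song" : NP/S
    [6,8] PP\S   <
      [6,7] "gave" : S\N
      [7,8] "on" : (PP\S)\(S\N)

(NP/PP)/(S/N)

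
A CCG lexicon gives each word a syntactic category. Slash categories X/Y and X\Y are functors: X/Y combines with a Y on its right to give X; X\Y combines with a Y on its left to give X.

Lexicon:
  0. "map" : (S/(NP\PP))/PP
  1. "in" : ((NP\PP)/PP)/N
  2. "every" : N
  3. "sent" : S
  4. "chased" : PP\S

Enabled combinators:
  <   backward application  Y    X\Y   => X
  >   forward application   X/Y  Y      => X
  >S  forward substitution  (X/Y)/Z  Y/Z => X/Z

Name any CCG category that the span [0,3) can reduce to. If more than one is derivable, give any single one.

[0,5] S   >
  [0,3] S/PP   >S
    [0,1] "map" : (S/(NP\PP))/PP
    [1,3] (NP\PP)/PP   >
      [1,2] "in" : ((NP\PP)/PP)/N
      [2,3] "every" : N
  [3,5] PP   <
    [3,4] "sent" : S
    [4,5] "chased" : PP\S

S/PP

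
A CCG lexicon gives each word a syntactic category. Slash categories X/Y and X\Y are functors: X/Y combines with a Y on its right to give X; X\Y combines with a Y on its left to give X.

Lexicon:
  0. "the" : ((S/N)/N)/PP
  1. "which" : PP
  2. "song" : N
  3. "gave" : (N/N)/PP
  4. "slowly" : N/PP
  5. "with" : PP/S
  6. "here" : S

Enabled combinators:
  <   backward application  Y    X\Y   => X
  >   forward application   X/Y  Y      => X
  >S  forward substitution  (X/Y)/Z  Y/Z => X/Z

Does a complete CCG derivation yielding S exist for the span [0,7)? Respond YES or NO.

[0,7] S   >
  [0,3] S/N   >
    [0,2] (S/N)/N   >
      [0,1] "the" : ((S/N)/N)/PP
      [1,2] "which" : PP
    [2,3] "song" : N
  [3,7] N   >
    [3,5] N/PP   >S
      [3,4] "gave" : (N/N)/PP
      [4,5] "slowly" : N/PP
    [5,7] PP   >
      [5,6] "with" : PP/S
      [6,7] "here" : S

YES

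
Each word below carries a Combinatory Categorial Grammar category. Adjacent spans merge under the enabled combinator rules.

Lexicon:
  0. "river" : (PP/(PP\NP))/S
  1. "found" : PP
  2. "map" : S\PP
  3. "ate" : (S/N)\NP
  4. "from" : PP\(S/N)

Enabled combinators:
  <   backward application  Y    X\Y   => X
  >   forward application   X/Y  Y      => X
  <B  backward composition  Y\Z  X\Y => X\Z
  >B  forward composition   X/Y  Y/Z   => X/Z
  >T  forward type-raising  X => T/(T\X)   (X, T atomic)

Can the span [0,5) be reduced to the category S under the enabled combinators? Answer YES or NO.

NO

(PP/(PP\NP))/S PP S\PP (S/N)\NP PP\(S/N)
CKY chart[0,5] = {N/(N\PP), NP/(NP\PP), PP, PP/(PP\PP), S/(S\PP)}; S ∉ chart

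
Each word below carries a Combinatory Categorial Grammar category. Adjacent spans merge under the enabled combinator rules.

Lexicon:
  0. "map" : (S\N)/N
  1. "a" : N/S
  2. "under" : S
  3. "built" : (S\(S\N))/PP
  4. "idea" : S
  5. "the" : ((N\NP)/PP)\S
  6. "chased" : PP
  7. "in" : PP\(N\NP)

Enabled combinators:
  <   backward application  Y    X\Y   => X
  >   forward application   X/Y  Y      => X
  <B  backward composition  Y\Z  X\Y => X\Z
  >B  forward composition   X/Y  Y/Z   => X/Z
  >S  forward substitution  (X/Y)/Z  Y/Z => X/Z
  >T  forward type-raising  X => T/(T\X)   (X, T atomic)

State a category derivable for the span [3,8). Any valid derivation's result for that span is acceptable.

S\(S\N)

[0,8] S   <
  [0,3] S\N   >
    [0,1] "map" : (S\N)/N
    [1,3] N   >
      [1,2] "a" : N/S
      [2,3] "under" : S
  [3,8] S\(S\N)   >
    [3,4] "built" : (S\(S\N))/PP
    [4,8] PP   <
      [4,7] N\NP   >
        [4,6] (N\NP)/PP   <
          [4,5] "idea" : S
          [5,6] "the" : ((N\NP)/PP)\S
        [6,7] "chased" : PP
      [7,8] "in" : PP\(N\NP)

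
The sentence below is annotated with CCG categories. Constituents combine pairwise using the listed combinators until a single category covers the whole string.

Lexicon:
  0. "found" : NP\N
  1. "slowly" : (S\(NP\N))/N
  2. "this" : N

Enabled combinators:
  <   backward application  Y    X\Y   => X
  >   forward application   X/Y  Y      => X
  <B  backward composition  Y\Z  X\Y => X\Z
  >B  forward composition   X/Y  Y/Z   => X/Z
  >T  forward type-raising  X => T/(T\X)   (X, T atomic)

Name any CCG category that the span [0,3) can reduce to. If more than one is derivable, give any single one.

S

[0,3] S   <
  [0,1] "found" : NP\N
  [1,3] S\(NP\N)   >
    [1,2] "slowly" : (S\(NP\N))/N
    [2,3] "this" : N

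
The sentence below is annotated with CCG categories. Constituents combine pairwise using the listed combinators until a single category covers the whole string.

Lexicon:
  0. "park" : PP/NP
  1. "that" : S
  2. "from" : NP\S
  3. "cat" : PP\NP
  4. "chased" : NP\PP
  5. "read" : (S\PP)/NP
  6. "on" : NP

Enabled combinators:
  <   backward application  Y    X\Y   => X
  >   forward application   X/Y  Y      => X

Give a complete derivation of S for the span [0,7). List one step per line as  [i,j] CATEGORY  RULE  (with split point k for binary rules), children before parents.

[0,7] S   <
  [0,5] PP   >
    [0,1] "park" : PP/NP
    [1,5] NP   <
      [1,4] PP   <
        [1,3] NP   <
          [1,2] "that" : S
          [2,3] "from" : NP\S
        [3,4] "cat" : PP\NP
      [4,5] "chased" : NP\PP
  [5,7] S\PP   >
    [5,6] "read" : (S\PP)/NP
    [6,7] "on" : NP

[0,1] PP/NP  lex  "park"
[1,2] S  lex  "that"
[2,3] NP\S  lex  "from"
[1,3] NP  <  k=2
[3,4] PP\NP  lex  "cat"
[1,4] PP  <  k=3
[4,5] NP\PP  lex  "chased"
[1,5] NP  <  k=4
[0,5] PP  >  k=1
[5,6] (S\PP)/NP  lex  "read"
[6,7] NP  lex  "on"
[5,7] S\PP  >  k=6
[0,7] S  <  k=5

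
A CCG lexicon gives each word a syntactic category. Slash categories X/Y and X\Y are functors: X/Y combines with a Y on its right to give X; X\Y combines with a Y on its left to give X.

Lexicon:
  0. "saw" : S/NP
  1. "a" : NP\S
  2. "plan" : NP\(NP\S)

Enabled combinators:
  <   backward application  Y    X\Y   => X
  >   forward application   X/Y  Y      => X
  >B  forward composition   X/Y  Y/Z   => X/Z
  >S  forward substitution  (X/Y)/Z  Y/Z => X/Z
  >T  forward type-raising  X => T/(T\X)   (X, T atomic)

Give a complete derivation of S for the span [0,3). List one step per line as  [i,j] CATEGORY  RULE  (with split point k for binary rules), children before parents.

[0,3] S   >
  [0,1] "saw" : S/NP
  [1,3] NP   <
    [1,2] "a" : NP\S
    [2,3] "plan" : NP\(NP\S)

[0,1] S/NP  lex  "saw"
[1,2] NP\S  lex  "a"
[2,3] NP\(NP\S)  lex  "plan"
[1,3] NP  <  k=2
[0,3] S  >  k=1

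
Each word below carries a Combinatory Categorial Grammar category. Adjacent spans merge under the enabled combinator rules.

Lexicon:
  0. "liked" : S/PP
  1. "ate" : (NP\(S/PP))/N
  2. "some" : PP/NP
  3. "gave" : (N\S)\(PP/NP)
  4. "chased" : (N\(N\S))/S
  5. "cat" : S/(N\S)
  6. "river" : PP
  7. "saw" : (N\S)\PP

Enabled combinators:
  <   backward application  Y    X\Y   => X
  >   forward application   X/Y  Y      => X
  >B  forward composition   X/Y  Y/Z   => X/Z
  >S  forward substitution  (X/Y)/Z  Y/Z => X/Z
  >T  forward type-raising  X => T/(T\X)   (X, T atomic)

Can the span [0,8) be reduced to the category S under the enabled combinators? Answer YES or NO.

S/PP (NP\(S/PP))/N PP/NP (N\S)\(PP/NP) (N\(N\S))/S S/(N\S) PP (N\S)\PP
CKY chart[0,8] = {N/(N\NP), NP, NP/(NP\NP), PP/(PP\NP), S/(S\NP)}; S ∉ chart

NO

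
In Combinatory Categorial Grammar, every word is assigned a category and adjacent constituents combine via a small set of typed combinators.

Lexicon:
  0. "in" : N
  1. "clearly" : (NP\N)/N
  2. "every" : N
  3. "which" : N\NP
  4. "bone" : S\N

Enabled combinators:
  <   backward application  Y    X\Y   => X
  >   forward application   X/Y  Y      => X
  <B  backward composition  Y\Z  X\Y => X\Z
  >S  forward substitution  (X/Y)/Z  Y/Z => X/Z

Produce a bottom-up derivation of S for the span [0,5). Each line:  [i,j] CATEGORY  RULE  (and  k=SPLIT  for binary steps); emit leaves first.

[0,5] S   <
  [0,1] "in" : N
  [1,5] S\N   <B
    [1,3] NP\N   >
      [1,2] "clearly" : (NP\N)/N
      [2,3] "every" : N
    [3,5] S\NP   <B
      [3,4] "which" : N\NP
      [4,5] "bone" : S\N

[0,1] N  lex  "in"
[1,2] (NP\N)/N  lex  "clearly"
[2,3] N  lex  "every"
[1,3] NP\N  >  k=2
[3,4] N\NP  lex  "which"
[4,5] S\N  lex  "bone"
[3,5] S\NP  <B  k=4
[1,5] S\N  <B  k=3
[0,5] S  <  k=1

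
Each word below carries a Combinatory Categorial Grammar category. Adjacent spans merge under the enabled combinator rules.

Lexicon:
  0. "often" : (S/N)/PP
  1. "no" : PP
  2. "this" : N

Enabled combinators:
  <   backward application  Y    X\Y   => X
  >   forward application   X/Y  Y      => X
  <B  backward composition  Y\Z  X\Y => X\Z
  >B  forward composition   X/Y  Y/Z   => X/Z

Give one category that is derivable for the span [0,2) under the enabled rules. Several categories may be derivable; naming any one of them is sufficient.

[0,3] S   >
  [0,2] S/N   >
    [0,1] "often" : (S/N)/PP
    [1,2] "no" : PP
  [2,3] "this" : N

S/N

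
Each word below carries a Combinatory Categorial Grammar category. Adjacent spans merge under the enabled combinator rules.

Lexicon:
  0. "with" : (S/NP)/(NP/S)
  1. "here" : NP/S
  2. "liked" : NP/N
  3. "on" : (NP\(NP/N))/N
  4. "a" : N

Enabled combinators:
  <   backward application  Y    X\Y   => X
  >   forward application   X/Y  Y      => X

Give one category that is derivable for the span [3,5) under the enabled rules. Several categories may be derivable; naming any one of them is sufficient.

[0,5] S   >
  [0,2] S/NP   >
    [0,1] "with" : (S/NP)/(NP/S)
    [1,2] "here" : NP/S
  [2,5] NP   <
    [2,3] "liked" : NP/N
    [3,5] NP\(NP/N)   >
      [3,4] "on" : (NP\(NP/N))/N
      [4,5] "a" : N

NP\(NP/N)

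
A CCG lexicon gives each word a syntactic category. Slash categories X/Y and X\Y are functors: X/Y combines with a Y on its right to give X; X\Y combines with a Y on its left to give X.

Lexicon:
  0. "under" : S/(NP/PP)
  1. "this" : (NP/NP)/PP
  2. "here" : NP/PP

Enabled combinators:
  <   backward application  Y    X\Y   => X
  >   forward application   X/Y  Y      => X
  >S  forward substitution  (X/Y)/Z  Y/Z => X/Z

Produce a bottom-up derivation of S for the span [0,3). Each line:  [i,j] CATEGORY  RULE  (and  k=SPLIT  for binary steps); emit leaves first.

[0,3] S   >
  [0,1] "under" : S/(NP/PP)
  [1,3] NP/PP   >S
    [1,2] "this" : (NP/NP)/PP
    [2,3] "here" : NP/PP

[0,1] S/(NP/PP)  lex  "under"
[1,2] (NP/NP)/PP  lex  "this"
[2,3] NP/PP  lex  "here"
[1,3] NP/PP  >S  k=2
[0,3] S  >  k=1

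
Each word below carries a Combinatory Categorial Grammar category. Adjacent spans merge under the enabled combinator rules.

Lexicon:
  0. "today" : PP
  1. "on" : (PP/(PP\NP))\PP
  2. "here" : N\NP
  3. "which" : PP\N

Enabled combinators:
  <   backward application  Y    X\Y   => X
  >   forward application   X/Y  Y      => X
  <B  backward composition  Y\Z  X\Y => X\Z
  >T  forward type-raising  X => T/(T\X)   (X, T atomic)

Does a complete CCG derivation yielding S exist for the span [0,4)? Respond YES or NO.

NO

PP (PP/(PP\NP))\PP N\NP PP\N
CKY chart[0,4] = {N/(N\PP), NP/(NP\PP), PP, PP/(PP\PP), S/(S\PP)}; S ∉ chart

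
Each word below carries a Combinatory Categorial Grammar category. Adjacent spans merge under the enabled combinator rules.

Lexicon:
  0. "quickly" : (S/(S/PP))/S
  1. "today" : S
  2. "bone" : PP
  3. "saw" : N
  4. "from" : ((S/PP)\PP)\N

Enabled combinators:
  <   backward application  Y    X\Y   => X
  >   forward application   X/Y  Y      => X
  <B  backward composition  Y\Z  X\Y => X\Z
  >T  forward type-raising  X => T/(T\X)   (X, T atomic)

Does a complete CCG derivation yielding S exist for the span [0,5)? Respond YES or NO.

[0,5] S   >
  [0,2] S/(S/PP)   >
    [0,1] "quickly" : (S/(S/PP))/S
    [1,2] "today" : S
  [2,5] S/PP   <
    [2,3] "bone" : PP
    [3,5] (S/PP)\PP   <
      [3,4] "saw" : N
      [4,5] "from" : ((S/PP)\PP)\N

YES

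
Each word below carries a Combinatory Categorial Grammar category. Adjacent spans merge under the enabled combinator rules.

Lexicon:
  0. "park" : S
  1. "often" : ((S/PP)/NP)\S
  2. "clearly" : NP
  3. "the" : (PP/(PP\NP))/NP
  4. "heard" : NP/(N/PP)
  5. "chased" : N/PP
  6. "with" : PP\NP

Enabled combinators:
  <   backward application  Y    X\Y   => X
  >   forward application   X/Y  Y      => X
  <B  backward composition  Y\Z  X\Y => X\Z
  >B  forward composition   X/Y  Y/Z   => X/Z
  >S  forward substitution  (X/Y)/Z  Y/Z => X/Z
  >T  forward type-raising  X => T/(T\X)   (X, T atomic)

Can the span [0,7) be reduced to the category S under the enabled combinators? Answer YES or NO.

[0,7] S   >
  [0,3] S/PP   >
    [0,2] (S/PP)/NP   <
      [0,1] "park" : S
      [1,2] "often" : ((S/PP)/NP)\S
    [2,3] "clearly" : NP
  [3,7] PP   >
    [3,6] PP/(PP\NP)   >
      [3,4] "the" : (PP/(PP\NP))/NP
      [4,6] NP   >
        [4,5] "heard" : NP/(N/PP)
        [5,6] "chased" : N/PP
    [6,7] "with" : PP\NP

YES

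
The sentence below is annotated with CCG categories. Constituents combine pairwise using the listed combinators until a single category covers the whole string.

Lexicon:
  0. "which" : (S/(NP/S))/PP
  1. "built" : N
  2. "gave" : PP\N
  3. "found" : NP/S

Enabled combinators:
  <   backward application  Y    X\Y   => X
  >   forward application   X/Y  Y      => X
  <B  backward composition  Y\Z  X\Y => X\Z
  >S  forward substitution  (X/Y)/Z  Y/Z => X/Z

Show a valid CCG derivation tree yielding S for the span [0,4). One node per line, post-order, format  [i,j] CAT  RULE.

[0,1] (S/(NP/S))/PP  lex  "which"
[1,2] N  lex  "built"
[2,3] PP\N  lex  "gave"
[1,3] PP  <  k=2
[0,3] S/(NP/S)  >  k=1
[3,4] NP/S  lex  "found"
[0,4] S  >  k=3

[0,4] S   >
  [0,3] S/(NP/S)   >
    [0,1] "which" : (S/(NP/S))/PP
    [1,3] PP   <
      [1,2] "built" : N
      [2,3] "gave" : PP\N
  [3,4] "found" : NP/S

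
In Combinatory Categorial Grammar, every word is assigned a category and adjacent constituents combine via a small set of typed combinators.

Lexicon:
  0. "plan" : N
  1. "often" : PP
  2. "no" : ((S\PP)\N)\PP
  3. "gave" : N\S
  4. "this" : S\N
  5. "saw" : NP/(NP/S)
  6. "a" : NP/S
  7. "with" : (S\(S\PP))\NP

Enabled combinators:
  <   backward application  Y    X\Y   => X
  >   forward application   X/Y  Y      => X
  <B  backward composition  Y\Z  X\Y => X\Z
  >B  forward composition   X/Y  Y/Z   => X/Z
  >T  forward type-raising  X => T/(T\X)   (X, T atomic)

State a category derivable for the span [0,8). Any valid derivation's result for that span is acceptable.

[0,8] S   <
  [0,5] S\PP   <B
    [0,4] N\PP   <B
      [0,3] S\PP   <
        [0,1] "plan" : N
        [1,3] (S\PP)\N   <
          [1,2] "often" : PP
          [2,3] "no" : ((S\PP)\N)\PP
      [3,4] "gave" : N\S
    [4,5] "this" : S\N
  [5,8] S\(S\PP)   <
    [5,7] NP   >
      [5,6] "saw" : NP/(NP/S)
      [6,7] "a" : NP/S
    [7,8] "with" : (S\(S\PP))\NP

S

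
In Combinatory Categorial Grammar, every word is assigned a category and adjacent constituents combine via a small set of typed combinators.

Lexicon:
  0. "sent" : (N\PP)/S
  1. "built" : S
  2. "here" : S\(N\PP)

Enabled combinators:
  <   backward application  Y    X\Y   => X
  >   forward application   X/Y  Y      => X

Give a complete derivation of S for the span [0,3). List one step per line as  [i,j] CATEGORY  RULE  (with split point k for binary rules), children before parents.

[0,3] S   <
  [0,2] N\PP   >
    [0,1] "sent" : (N\PP)/S
    [1,2] "built" : S
  [2,3] "here" : S\(N\PP)

[0,1] (N\PP)/S  lex  "sent"
[1,2] S  lex  "built"
[0,2] N\PP  >  k=1
[2,3] S\(N\PP)  lex  "here"
[0,3] S  <  k=2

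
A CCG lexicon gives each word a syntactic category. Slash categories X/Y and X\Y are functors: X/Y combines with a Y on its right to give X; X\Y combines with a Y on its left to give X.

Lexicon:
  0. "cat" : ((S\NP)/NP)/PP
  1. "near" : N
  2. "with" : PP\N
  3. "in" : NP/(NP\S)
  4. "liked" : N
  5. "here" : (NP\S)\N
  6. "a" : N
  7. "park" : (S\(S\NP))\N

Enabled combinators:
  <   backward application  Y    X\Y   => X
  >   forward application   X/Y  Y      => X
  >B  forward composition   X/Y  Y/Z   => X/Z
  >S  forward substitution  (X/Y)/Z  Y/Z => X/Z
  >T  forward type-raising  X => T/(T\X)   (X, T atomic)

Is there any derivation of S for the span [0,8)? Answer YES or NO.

YES

[0,8] S   <
  [0,6] S\NP   >
    [0,3] (S\NP)/NP   >
      [0,1] "cat" : ((S\NP)/NP)/PP
      [1,3] PP   <
        [1,2] "near" : N
        [2,3] "with" : PP\N
    [3,6] NP   >
      [3,4] "in" : NP/(NP\S)
      [4,6] NP\S   <
        [4,5] "liked" : N
        [5,6] "here" : (NP\S)\N
  [6,8] S\(S\NP)   <
    [6,7] "a" : N
    [7,8] "park" : (S\(S\NP))\N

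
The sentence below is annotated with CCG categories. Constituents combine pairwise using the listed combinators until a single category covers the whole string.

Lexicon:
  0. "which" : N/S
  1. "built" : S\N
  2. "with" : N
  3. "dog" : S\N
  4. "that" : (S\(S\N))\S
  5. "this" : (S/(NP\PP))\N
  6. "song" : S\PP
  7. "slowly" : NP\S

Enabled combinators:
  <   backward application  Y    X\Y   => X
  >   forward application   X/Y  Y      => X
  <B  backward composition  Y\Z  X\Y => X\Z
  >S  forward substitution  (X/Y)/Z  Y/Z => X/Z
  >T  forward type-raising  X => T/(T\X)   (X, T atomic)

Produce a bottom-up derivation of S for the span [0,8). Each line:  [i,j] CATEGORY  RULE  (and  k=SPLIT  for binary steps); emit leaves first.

[0,8] S   >
  [0,6] S/(NP\PP)   <
    [0,5] N   >
      [0,1] "which" : N/S
      [1,5] S   <
        [1,2] "built" : S\N
        [2,5] S\(S\N)   <
          [2,4] S   >
            [2,3] S/(S\N)   >T
              [2,3] "with" : N
            [3,4] "dog" : S\N
          [4,5] "that" : (S\(S\N))\S
    [5,6] "this" : (S/(NP\PP))\N
  [6,8] NP\PP   <B
    [6,7] "song" : S\PP
    [7,8] "slowly" : NP\S

[0,1] N/S  lex  "which"
[1,2] S\N  lex  "built"
[2,3] N  lex  "with"
[2,3] S/(S\N)  >T
[3,4] S\N  lex  "dog"
[2,4] S  >  k=3
[4,5] (S\(S\N))\S  lex  "that"
[2,5] S\(S\N)  <  k=4
[1,5] S  <  k=2
[0,5] N  >  k=1
[5,6] (S/(NP\PP))\N  lex  "this"
[0,6] S/(NP\PP)  <  k=5
[6,7] S\PP  lex  "song"
[7,8] NP\S  lex  "slowly"
[6,8] NP\PP  <B  k=7
[0,8] S  >  k=6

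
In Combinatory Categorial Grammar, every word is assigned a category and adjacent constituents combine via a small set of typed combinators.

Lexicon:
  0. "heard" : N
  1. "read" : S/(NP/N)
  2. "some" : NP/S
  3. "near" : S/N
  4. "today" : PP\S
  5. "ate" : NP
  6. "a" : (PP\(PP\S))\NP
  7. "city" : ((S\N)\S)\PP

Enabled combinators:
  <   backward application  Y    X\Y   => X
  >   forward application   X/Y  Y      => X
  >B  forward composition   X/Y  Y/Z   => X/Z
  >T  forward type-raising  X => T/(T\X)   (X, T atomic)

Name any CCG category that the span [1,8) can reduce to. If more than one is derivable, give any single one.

S\N

[0,8] S   >
  [0,1] S/(S\N)   >T
    [0,1] "heard" : N
  [1,8] S\N   <
    [1,4] S   >
      [1,2] "read" : S/(NP/N)
      [2,4] NP/N   >B
        [2,3] "some" : NP/S
        [3,4] "near" : S/N
    [4,8] (S\N)\S   <
      [4,7] PP   <
        [4,5] "today" : PP\S
        [5,7] PP\(PP\S)   <
          [5,6] "ate" : NP
          [6,7] "a" : (PP\(PP\S))\NP
      [7,8] "city" : ((S\N)\S)\PP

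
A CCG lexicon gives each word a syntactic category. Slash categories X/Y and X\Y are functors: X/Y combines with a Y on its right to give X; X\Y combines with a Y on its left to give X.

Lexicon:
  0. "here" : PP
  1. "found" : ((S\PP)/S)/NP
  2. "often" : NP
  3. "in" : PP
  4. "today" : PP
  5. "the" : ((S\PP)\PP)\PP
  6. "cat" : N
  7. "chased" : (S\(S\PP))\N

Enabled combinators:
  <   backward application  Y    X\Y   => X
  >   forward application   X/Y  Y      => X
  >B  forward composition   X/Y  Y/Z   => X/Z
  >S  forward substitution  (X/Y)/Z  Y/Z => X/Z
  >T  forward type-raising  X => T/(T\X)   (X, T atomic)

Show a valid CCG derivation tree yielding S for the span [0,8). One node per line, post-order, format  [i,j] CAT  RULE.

[0,8] S   >
  [0,1] S/(S\PP)   >T
    [0,1] "here" : PP
  [1,8] S\PP   >
    [1,3] (S\PP)/S   >
      [1,2] "found" : ((S\PP)/S)/NP
      [2,3] "often" : NP
    [3,8] S   <
      [3,6] S\PP   <
        [3,4] "in" : PP
        [4,6] (S\PP)\PP   <
          [4,5] "today" : PP
          [5,6] "the" : ((S\PP)\PP)\PP
      [6,8] S\(S\PP)   <
        [6,7] "cat" : N
        [7,8] "chased" : (S\(S\PP))\N

[0,1] PP  lex  "here"
[0,1] S/(S\PP)  >T
[1,2] ((S\PP)/S)/NP  lex  "found"
[2,3] NP  lex  "often"
[1,3] (S\PP)/S  >  k=2
[3,4] PP  lex  "in"
[4,5] PP  lex  "today"
[5,6] ((S\PP)\PP)\PP  lex  "the"
[4,6] (S\PP)\PP  <  k=5
[3,6] S\PP  <  k=4
[6,7] N  lex  "cat"
[7,8] (S\(S\PP))\N  lex  "chased"
[6,8] S\(S\PP)  <  k=7
[3,8] S  <  k=6
[1,8] S\PP  >  k=3
[0,8] S  >  k=1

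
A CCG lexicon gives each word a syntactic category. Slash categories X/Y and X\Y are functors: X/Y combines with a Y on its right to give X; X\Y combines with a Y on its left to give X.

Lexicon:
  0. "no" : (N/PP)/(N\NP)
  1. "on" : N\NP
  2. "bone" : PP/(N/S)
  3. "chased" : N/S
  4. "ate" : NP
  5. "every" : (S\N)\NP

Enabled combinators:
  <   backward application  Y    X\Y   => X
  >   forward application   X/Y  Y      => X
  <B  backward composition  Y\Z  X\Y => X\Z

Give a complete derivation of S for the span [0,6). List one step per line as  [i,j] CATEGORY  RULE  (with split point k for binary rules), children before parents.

[0,1] (N/PP)/(N\NP)  lex  "no"
[1,2] N\NP  lex  "on"
[0,2] N/PP  >  k=1
[2,3] PP/(N/S)  lex  "bone"
[3,4] N/S  lex  "chased"
[2,4] PP  >  k=3
[0,4] N  >  k=2
[4,5] NP  lex  "ate"
[5,6] (S\N)\NP  lex  "every"
[4,6] S\N  <  k=5
[0,6] S  <  k=4

[0,6] S   <
  [0,4] N   >
    [0,2] N/PP   >
      [0,1] "no" : (N/PP)/(N\NP)
      [1,2] "on" : N\NP
    [2,4] PP   >
      [2,3] "bone" : PP/(N/S)
      [3,4] "chased" : N/S
  [4,6] S\N   <
    [4,5] "ate" : NP
    [5,6] "every" : (S\N)\NP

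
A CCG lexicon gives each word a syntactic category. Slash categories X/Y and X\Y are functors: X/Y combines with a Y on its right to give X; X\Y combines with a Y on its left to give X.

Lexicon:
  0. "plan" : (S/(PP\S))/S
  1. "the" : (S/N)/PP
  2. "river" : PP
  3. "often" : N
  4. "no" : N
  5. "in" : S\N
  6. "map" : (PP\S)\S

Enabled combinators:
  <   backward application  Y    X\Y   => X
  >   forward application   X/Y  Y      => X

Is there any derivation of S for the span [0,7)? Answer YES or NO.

[0,7] S   >
  [0,4] S/(PP\S)   >
    [0,1] "plan" : (S/(PP\S))/S
    [1,4] S   >
      [1,3] S/N   >
        [1,2] "the" : (S/N)/PP
        [2,3] "river" : PP
      [3,4] "often" : N
  [4,7] PP\S   <
    [4,6] S   <
      [4,5] "no" : N
      [5,6] "in" : S\N
    [6,7] "map" : (PP\S)\S

YES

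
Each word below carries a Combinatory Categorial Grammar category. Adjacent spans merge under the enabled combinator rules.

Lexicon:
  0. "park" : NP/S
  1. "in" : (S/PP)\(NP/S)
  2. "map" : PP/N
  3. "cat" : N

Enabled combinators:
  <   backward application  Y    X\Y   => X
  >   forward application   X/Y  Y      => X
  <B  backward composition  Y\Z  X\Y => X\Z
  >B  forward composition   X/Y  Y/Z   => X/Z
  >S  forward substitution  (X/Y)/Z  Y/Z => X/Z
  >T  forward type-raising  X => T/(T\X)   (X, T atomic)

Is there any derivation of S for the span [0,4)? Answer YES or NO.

YES

[0,4] S   >
  [0,3] S/N   >B
    [0,2] S/PP   <
      [0,1] "park" : NP/S
      [1,2] "in" : (S/PP)\(NP/S)
    [2,3] "map" : PP/N
  [3,4] "cat" : N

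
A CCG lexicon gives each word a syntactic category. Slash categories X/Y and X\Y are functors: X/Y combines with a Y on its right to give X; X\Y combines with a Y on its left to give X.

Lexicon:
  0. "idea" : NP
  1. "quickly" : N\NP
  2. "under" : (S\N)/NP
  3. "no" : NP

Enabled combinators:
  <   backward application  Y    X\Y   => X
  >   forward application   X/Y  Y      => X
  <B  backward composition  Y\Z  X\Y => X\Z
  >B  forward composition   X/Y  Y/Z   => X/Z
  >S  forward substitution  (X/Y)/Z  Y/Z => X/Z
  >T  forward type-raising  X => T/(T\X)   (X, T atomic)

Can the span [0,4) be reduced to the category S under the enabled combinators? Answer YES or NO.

YES

[0,4] S   >
  [0,1] S/(S\NP)   >T
    [0,1] "idea" : NP
  [1,4] S\NP   <B
    [1,2] "quickly" : N\NP
    [2,4] S\N   >
      [2,3] "under" : (S\N)/NP
      [3,4] "no" : NP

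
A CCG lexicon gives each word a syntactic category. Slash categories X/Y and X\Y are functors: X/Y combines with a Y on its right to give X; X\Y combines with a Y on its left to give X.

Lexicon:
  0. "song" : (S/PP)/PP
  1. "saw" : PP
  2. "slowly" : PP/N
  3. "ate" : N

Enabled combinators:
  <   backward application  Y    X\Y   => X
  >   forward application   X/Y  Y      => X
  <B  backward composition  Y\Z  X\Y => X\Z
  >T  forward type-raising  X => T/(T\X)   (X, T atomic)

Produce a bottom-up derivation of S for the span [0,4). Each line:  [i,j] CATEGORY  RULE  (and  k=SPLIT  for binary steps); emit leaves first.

[0,4] S   >
  [0,2] S/PP   >
    [0,1] "song" : (S/PP)/PP
    [1,2] "saw" : PP
  [2,4] PP   >
    [2,3] "slowly" : PP/N
    [3,4] "ate" : N

[0,1] (S/PP)/PP  lex  "song"
[1,2] PP  lex  "saw"
[0,2] S/PP  >  k=1
[2,3] PP/N  lex  "slowly"
[3,4] N  lex  "ate"
[2,4] PP  >  k=3
[0,4] S  >  k=2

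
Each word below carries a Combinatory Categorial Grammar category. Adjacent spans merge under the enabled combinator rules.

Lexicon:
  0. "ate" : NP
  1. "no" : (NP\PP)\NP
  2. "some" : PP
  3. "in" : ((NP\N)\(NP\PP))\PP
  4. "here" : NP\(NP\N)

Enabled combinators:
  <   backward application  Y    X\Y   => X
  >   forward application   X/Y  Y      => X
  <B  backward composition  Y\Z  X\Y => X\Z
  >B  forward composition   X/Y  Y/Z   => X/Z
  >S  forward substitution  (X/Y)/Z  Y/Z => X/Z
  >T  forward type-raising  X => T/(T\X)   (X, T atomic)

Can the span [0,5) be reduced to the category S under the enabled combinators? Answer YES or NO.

NO

NP (NP\PP)\NP PP ((NP\N)\(NP\PP))\PP NP\(NP\N)
CKY chart[0,5] = {N/(N\NP), NP, NP/(NP\NP), PP/(PP\NP), S/(S\NP)}; S ∉ chart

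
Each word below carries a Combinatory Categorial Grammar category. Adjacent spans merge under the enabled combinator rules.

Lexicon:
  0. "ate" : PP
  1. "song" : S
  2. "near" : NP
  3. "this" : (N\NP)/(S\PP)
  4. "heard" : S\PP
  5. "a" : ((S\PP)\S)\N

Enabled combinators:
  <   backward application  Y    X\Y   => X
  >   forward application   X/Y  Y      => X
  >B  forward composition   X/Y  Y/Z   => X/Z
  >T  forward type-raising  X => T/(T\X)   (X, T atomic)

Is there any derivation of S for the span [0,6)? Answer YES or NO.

YES

[0,6] S   <
  [0,1] "ate" : PP
  [1,6] S\PP   <
    [1,2] "song" : S
    [2,6] (S\PP)\S   <
      [2,5] N   <
        [2,3] "near" : NP
        [3,5] N\NP   >
          [3,4] "this" : (N\NP)/(S\PP)
          [4,5] "heard" : S\PP
      [5,6] "a" : ((S\PP)\S)\N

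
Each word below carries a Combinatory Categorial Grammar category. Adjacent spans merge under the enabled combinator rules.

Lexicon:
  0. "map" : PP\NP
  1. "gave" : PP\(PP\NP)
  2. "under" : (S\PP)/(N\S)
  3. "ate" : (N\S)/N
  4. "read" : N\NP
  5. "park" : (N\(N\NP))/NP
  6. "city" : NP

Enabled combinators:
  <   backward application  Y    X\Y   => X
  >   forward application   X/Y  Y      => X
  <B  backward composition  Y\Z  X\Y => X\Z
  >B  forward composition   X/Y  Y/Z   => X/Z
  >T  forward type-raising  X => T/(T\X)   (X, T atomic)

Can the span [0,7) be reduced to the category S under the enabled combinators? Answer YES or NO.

YES

[0,7] S   <
  [0,2] PP   <
    [0,1] "map" : PP\NP
    [1,2] "gave" : PP\(PP\NP)
  [2,7] S\PP   >
    [2,3] "under" : (S\PP)/(N\S)
    [3,7] N\S   >
      [3,4] "ate" : (N\S)/N
      [4,7] N   <
        [4,5] "read" : N\NP
        [5,7] N\(N\NP)   >
          [5,6] "park" : (N\(N\NP))/NP
          [6,7] "city" : NP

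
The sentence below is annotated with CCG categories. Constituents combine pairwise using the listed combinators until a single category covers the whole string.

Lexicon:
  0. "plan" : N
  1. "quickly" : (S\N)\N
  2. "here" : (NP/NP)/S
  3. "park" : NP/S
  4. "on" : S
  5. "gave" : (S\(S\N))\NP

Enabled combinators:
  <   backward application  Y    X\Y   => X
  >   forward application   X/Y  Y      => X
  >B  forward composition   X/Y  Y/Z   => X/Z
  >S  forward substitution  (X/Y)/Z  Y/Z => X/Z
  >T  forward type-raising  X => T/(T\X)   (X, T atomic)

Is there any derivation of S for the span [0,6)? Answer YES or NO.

YES

[0,6] S   <
  [0,2] S\N   <
    [0,1] "plan" : N
    [1,2] "quickly" : (S\N)\N
  [2,6] S\(S\N)   <
    [2,5] NP   >
      [2,4] NP/S   >S
        [2,3] "here" : (NP/NP)/S
        [3,4] "park" : NP/S
      [4,5] "on" : S
    [5,6] "gave" : (S\(S\N))\NP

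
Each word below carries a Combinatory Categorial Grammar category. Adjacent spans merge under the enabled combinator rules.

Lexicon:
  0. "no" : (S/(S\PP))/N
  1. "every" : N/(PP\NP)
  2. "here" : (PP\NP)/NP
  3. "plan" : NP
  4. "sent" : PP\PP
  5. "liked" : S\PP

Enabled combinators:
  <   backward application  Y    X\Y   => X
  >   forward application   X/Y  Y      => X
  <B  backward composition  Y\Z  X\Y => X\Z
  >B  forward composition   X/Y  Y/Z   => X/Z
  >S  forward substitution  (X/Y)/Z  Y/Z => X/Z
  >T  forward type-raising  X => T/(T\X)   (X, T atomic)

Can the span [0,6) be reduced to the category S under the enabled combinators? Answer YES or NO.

YES

[0,6] S   >
  [0,4] S/(S\PP)   >
    [0,1] "no" : (S/(S\PP))/N
    [1,4] N   >
      [1,2] "every" : N/(PP\NP)
      [2,4] PP\NP   >
        [2,3] "here" : (PP\NP)/NP
        [3,4] "plan" : NP
  [4,6] S\PP   <B
    [4,5] "sent" : PP\PP
    [5,6] "liked" : S\PP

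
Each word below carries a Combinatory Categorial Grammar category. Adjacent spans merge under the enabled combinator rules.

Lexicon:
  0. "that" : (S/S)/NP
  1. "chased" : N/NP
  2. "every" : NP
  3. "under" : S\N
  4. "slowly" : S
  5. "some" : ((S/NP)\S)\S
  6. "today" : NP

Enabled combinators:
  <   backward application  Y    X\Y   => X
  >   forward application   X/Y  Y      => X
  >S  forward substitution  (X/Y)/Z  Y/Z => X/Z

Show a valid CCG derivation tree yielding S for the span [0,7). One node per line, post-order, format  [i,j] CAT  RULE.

[0,1] (S/S)/NP  lex  "that"
[1,2] N/NP  lex  "chased"
[2,3] NP  lex  "every"
[1,3] N  >  k=2
[3,4] S\N  lex  "under"
[1,4] S  <  k=3
[4,5] S  lex  "slowly"
[5,6] ((S/NP)\S)\S  lex  "some"
[4,6] (S/NP)\S  <  k=5
[1,6] S/NP  <  k=4
[0,6] S/NP  >S  k=1
[6,7] NP  lex  "today"
[0,7] S  >  k=6

[0,7] S   >
  [0,6] S/NP   >S
    [0,1] "that" : (S/S)/NP
    [1,6] S/NP   <
      [1,4] S   <
        [1,3] N   >
          [1,2] "chased" : N/NP
          [2,3] "every" : NP
        [3,4] "under" : S\N
      [4,6] (S/NP)\S   <
        [4,5] "slowly" : S
        [5,6] "some" : ((S/NP)\S)\S
  [6,7] "today" : NP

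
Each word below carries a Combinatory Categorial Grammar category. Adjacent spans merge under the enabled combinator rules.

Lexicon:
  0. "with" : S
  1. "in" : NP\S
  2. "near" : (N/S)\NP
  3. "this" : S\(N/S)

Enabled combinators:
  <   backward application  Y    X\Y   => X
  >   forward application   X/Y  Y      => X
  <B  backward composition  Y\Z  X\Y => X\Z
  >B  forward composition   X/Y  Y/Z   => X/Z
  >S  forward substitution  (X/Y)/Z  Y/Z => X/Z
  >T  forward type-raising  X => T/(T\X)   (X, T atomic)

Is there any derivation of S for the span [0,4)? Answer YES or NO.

[0,4] S   <
  [0,2] NP   >
    [0,1] NP/(NP\S)   >T
      [0,1] "with" : S
    [1,2] "in" : NP\S
  [2,4] S\NP   <B
    [2,3] "near" : (N/S)\NP
    [3,4] "this" : S\(N/S)

YES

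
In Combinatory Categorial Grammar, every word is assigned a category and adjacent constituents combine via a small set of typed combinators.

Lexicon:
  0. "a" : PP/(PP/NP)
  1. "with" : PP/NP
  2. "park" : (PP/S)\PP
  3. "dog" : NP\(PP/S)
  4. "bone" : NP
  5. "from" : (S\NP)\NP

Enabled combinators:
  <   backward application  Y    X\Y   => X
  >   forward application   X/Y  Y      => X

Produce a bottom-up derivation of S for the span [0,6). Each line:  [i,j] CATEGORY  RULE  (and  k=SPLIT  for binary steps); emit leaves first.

[0,6] S   <
  [0,4] NP   <
    [0,3] PP/S   <
      [0,2] PP   >
        [0,1] "a" : PP/(PP/NP)
        [1,2] "with" : PP/NP
      [2,3] "park" : (PP/S)\PP
    [3,4] "dog" : NP\(PP/S)
  [4,6] S\NP   <
    [4,5] "bone" : NP
    [5,6] "from" : (S\NP)\NP

[0,1] PP/(PP/NP)  lex  "a"
[1,2] PP/NP  lex  "with"
[0,2] PP  >  k=1
[2,3] (PP/S)\PP  lex  "park"
[0,3] PP/S  <  k=2
[3,4] NP\(PP/S)  lex  "dog"
[0,4] NP  <  k=3
[4,5] NP  lex  "bone"
[5,6] (S\NP)\NP  lex  "from"
[4,6] S\NP  <  k=5
[0,6] S  <  k=4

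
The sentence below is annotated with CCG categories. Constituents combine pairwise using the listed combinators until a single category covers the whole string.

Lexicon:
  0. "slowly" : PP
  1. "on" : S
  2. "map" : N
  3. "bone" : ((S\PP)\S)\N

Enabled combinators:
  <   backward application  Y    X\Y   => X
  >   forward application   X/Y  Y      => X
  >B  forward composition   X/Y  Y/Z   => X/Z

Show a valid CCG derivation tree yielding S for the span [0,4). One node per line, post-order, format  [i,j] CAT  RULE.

[0,4] S   <
  [0,1] "slowly" : PP
  [1,4] S\PP   <
    [1,2] "on" : S
    [2,4] (S\PP)\S   <
      [2,3] "map" : N
      [3,4] "bone" : ((S\PP)\S)\N

[0,1] PP  lex  "slowly"
[1,2] S  lex  "on"
[2,3] N  lex  "map"
[3,4] ((S\PP)\S)\N  lex  "bone"
[2,4] (S\PP)\S  <  k=3
[1,4] S\PP  <  k=2
[0,4] S  <  k=1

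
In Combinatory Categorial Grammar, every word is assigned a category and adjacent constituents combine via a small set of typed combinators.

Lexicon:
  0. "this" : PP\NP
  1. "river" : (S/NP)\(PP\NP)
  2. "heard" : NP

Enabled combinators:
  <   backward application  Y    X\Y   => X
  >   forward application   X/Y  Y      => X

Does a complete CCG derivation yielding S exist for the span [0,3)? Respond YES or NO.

[0,3] S   >
  [0,2] S/NP   <
    [0,1] "this" : PP\NP
    [1,2] "river" : (S/NP)\(PP\NP)
  [2,3] "heard" : NP

YES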